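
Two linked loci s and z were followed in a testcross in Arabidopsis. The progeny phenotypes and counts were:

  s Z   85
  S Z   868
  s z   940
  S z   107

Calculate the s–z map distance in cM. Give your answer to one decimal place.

9.6 cM

The two most frequent classes, S Z (868) and s z (940), are the parental types, so the F1 was S Z / s z.
The recombinant classes are S z and s Z: 107 + 85 = 192.
Recombination frequency = 192/2000 = 0.0960 ≈ 9.6%, i.e. 9.6 cM.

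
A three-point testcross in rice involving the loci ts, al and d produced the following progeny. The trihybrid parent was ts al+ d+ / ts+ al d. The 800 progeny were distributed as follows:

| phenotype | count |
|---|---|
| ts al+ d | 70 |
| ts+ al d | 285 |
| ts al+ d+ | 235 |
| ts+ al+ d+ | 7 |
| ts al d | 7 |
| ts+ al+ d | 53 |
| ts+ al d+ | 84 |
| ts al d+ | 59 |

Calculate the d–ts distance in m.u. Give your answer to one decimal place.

The two rarest classes, ts+ al+ d+ and ts al d, are the double crossovers. Comparing them with the parentals, only the ts allele has switched, so ts is the middle locus and the order is d – ts – al.
Crossovers in the d–ts interval produce the single-crossover classes ts al+ d and ts+ al d+ (70 + 84 = 154) plus the double crossovers (14).
RF(d–ts) = (154 + 14) / 800 = 168/800 = 0.2100 → 21.0 m.u.

21.0 m.u.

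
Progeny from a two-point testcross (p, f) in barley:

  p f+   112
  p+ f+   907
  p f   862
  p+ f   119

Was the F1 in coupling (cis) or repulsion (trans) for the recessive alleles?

The two most frequent classes are p+ f+ (907) and p f (862); these are the parental (non-recombinant) types.
So the F1 carried p+ f+ on one chromosome and p f on the other — the recessive alleles are on the same chromosome (cis / coupling).

cis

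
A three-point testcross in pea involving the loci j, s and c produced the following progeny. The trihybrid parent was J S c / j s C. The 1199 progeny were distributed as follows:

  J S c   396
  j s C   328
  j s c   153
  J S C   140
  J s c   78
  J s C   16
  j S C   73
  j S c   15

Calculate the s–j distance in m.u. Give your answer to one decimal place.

15.2 m.u.

The two rarest classes, j S c and J s C, are the double crossovers. Comparing them with the parentals, only the j allele has switched, so j is the middle locus and the order is c – j – s.
Crossovers in the j–s interval produce the single-crossover classes J s c and j S C (78 + 73 = 151) plus the double crossovers (31).
RF(j–s) = (151 + 31) / 1199 = 182/1199 = 0.1518 → 15.2 m.u.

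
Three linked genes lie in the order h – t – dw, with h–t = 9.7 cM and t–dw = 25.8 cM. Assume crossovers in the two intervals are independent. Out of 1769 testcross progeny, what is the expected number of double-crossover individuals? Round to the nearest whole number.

44

Map distances give recombination frequencies of 0.097 and 0.258 for the two intervals.
With no interference, expected double-crossover frequency = 0.097 × 0.258 = 0.02503.
Expected number = 0.02503 × 1769 = 44.27 ≈ 44.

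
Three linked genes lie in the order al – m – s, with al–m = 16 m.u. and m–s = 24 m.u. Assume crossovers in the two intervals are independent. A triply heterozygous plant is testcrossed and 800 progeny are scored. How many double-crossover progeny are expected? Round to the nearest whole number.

Map distances give recombination frequencies of 0.160 and 0.240 for the two intervals.
With no interference, expected double-crossover frequency = 0.160 × 0.240 = 0.03840.
Expected number = 0.03840 × 800 = 30.72 ≈ 31.

31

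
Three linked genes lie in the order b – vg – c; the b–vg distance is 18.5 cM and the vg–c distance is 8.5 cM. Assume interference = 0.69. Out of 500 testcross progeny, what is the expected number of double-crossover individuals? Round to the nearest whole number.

Map distances give recombination frequencies of 0.185 and 0.085 for the two intervals.
With interference 0.69 (so coincidence = 0.31), expected double-crossover frequency = 0.185 × 0.085 × 0.31 = 0.00487.
Expected number = 0.00487 × 500 = 2.44 ≈ 2.

2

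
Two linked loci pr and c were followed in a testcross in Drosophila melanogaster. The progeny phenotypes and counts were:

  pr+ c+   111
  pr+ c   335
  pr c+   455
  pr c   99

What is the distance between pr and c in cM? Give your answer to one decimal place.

The two most frequent classes, pr+ c (335) and pr c+ (455), are the parental types, so the F1 was pr+ c / pr c+.
The recombinant classes are pr+ c+ and pr c: 111 + 99 = 210.
Recombination frequency = 210/1000 = 0.2100 ≈ 21.0%, i.e. 21.0 cM.

21.0 cM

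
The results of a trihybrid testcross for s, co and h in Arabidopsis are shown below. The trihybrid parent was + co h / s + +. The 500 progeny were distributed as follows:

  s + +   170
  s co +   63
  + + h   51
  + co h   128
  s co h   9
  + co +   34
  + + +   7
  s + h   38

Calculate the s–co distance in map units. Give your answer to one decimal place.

26.0 map units

The two rarest classes, s co h and + + +, are the double crossovers. Comparing them with the parentals, only the s allele has switched, so s is the middle locus and the order is h – s – co.
Crossovers in the s–co interval produce the single-crossover classes + + h and s co + (51 + 63 = 114) plus the double crossovers (16).
RF(s–co) = (114 + 16) / 500 = 130/500 = 0.2600 → 26.0 map units.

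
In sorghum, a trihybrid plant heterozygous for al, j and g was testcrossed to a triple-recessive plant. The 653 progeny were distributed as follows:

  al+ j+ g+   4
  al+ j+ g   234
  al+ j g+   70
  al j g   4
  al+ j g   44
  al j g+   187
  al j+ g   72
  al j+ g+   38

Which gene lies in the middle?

g

The two most frequent reciprocal classes, al j g+ and al+ j+ g, are the parental types, so the F1 was al j g+ / al+ j+ g.
The two rarest classes, al j g and al+ j+ g+, are the double crossovers. Comparing them with the parentals, only the g allele has switched, so g is the middle locus and the order is j – g – al.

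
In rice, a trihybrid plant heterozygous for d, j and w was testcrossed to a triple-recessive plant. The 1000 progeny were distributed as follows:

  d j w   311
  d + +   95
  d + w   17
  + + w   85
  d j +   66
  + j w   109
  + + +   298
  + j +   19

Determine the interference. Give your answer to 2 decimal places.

The two most frequent reciprocal classes, + + + and d j w, are the parental types, so the F1 was + + + / d j w.
The two rarest classes, + j + and d + w, are the double crossovers. Comparing them with the parentals, only the j allele has switched, so j is the middle locus and the order is w – j – d.
w–j: (151 + 36)/1000 = 0.1870; j–d: (204 + 36)/1000 = 0.2400.
Expected DCO frequency = 0.1870 × 0.2400 ≈ 0.04488; observed = 36/1000 ≈ 0.03600.
Coefficient of coincidence = 0.03600/0.04488 ≈ 0.80; interference = 1 − 0.80 = 0.20.

0.20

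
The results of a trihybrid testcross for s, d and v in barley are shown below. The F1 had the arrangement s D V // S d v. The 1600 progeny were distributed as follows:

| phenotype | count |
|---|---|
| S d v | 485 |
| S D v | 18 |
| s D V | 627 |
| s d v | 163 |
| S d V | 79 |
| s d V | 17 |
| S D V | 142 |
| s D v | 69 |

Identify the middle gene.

d

The two rarest classes, s d V and S D v, are the double crossovers. Comparing them with the parentals, only the d allele has switched, so d is the middle locus and the order is s – d – v.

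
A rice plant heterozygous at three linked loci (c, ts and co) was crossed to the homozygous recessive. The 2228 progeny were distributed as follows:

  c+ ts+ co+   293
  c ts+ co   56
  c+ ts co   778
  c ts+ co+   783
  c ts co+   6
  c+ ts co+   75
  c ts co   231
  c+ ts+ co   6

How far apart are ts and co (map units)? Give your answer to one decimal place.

6.4 map units

The two most frequent reciprocal classes, c ts+ co+ and c+ ts co, are the parental types, so the F1 was c ts+ co+ / c+ ts co.
The two rarest classes, c ts co+ and c+ ts+ co, are the double crossovers. Comparing them with the parentals, only the ts allele has switched, so ts is the middle locus and the order is c – ts – co.
Crossovers in the ts–co interval produce the single-crossover classes c ts+ co and c+ ts co+ (56 + 75 = 131) plus the double crossovers (12).
RF(ts–co) = (131 + 12) / 2228 = 143/2228 = 0.0642 → 6.4 map units.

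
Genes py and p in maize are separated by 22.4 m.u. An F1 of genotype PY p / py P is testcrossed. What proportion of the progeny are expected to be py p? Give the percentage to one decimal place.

A map distance of 22.4 m.u. corresponds to a recombination frequency of 0.224.
The F1 is PY p / py P, so py p is a recombinant gamete class with expected frequency r/2 = 0.224/2 = 0.1120.
That is 0.1120 = 11.2% of the progeny.

11.2%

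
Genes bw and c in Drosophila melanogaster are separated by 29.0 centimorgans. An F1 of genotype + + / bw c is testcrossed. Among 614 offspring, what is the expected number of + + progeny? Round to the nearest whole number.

A map distance of 29.0 centimorgans corresponds to a recombination frequency of 0.290.
The F1 is + + / bw c, so + + is a parental gamete class with expected frequency (1 − r)/2 = 0.710/2 = 0.3550.
Expected number = 0.3550 × 614 = 217.97 ≈ 218.

218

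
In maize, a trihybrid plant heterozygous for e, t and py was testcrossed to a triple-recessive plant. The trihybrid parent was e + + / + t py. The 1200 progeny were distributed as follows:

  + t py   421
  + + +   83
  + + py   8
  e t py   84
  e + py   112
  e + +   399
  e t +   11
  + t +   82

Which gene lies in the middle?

The two rarest classes, e t + and + + py, are the double crossovers. Comparing them with the parentals, only the t allele has switched, so t is the middle locus and the order is e – t – py.

t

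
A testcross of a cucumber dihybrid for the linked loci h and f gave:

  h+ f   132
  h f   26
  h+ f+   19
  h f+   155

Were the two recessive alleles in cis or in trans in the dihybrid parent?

The two most frequent classes are h+ f (132) and h f+ (155); these are the parental (non-recombinant) types.
So the F1 carried h+ f on one chromosome and h f+ on the other — the recessive alleles are on opposite chromosomes (trans / repulsion).

trans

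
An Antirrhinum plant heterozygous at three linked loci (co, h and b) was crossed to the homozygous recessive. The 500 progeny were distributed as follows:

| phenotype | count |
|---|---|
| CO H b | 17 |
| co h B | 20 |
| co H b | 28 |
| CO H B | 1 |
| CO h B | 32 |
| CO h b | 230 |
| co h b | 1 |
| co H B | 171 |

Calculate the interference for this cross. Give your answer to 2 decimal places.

The two most frequent reciprocal classes, co H B and CO h b, are the parental types, so the F1 was co H B / CO h b.
The two rarest classes, CO H B and co h b, are the double crossovers. Comparing them with the parentals, only the co allele has switched, so co is the middle locus and the order is b – co – h.
b–co: (60 + 2)/500 = 0.1240; co–h: (37 + 2)/500 = 0.0780.
Expected DCO frequency = 0.1240 × 0.0780 ≈ 0.00967; observed = 2/500 ≈ 0.00400.
Coefficient of coincidence = 0.00400/0.00967 ≈ 0.41; interference = 1 − 0.41 = 0.59.

0.59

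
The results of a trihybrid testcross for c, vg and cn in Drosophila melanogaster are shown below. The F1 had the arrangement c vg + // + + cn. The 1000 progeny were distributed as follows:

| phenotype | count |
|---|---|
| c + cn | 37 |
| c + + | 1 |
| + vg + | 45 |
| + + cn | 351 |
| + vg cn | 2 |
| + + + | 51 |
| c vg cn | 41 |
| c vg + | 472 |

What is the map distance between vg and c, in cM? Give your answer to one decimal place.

The two rarest classes, c + + and + vg cn, are the double crossovers. Comparing them with the parentals, only the vg allele has switched, so vg is the middle locus and the order is c – vg – cn.
Crossovers in the c–vg interval produce the single-crossover classes + vg + and c + cn (45 + 37 = 82) plus the double crossovers (3).
RF(c–vg) = (82 + 3) / 1000 = 85/1000 = 0.0850 → 8.5 cM.

8.5 cM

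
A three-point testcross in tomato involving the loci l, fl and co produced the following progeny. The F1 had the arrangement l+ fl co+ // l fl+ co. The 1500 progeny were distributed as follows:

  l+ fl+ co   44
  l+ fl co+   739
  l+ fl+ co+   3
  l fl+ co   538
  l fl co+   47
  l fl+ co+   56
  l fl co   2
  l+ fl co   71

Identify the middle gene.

The two rarest classes, l+ fl+ co+ and l fl co, are the double crossovers. Comparing them with the parentals, only the fl allele has switched, so fl is the middle locus and the order is co – fl – l.

fl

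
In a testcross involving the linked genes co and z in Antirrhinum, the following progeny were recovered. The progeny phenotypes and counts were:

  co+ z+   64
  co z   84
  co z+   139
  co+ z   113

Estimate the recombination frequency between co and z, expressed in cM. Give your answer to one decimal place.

37.0 cM

The two most frequent classes, co+ z (113) and co z+ (139), are the parental types, so the F1 was co+ z / co z+.
The recombinant classes are co+ z+ and co z: 64 + 84 = 148.
Recombination frequency = 148/400 = 0.3700 ≈ 37.0%, i.e. 37.0 cM.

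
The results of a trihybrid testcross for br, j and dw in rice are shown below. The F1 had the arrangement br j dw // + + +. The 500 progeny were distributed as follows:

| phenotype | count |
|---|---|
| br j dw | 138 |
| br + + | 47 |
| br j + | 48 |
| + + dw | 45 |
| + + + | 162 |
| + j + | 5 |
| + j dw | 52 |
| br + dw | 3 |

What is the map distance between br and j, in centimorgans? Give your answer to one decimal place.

21.4 centimorgans

The two rarest classes, br + dw and + j +, are the double crossovers. Comparing them with the parentals, only the j allele has switched, so j is the middle locus and the order is br – j – dw.
Crossovers in the br–j interval produce the single-crossover classes + j dw and br + + (52 + 47 = 99) plus the double crossovers (8).
RF(br–j) = (99 + 8) / 500 = 107/500 = 0.2140 → 21.4 centimorgans.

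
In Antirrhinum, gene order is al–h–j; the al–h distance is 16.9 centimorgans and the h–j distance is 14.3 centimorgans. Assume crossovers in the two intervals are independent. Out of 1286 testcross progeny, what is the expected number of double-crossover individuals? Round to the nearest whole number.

31

Map distances give recombination frequencies of 0.169 and 0.143 for the two intervals.
With no interference, expected double-crossover frequency = 0.169 × 0.143 = 0.02417.
Expected number = 0.02417 × 1286 = 31.08 ≈ 31.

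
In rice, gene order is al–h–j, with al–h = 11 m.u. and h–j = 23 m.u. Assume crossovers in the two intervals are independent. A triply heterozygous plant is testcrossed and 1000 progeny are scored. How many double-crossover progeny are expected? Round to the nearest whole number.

25

Map distances give recombination frequencies of 0.110 and 0.230 for the two intervals.
With no interference, expected double-crossover frequency = 0.110 × 0.230 = 0.02530.
Expected number = 0.02530 × 1000 = 25.30 ≈ 25.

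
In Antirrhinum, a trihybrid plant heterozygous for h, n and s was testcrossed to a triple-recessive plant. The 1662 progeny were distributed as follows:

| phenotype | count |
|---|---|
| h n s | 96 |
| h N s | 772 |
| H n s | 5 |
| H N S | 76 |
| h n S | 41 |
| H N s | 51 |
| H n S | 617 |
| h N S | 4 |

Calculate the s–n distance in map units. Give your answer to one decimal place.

The two most frequent reciprocal classes, h N s and H n S, are the parental types, so the F1 was h N s / H n S.
The two rarest classes, h N S and H n s, are the double crossovers. Comparing them with the parentals, only the s allele has switched, so s is the middle locus and the order is h – s – n.
Crossovers in the s–n interval produce the single-crossover classes h n s and H N S (96 + 76 = 172) plus the double crossovers (9).
RF(s–n) = (172 + 9) / 1662 = 181/1662 = 0.1089 → 10.9 map units.

10.9 map units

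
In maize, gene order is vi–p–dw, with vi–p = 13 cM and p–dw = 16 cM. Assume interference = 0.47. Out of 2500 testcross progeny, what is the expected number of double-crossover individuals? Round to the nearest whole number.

28

Map distances give recombination frequencies of 0.130 and 0.160 for the two intervals.
With interference 0.47 (so coincidence = 0.53), expected double-crossover frequency = 0.130 × 0.160 × 0.53 = 0.01102.
Expected number = 0.01102 × 2500 = 27.56 ≈ 28.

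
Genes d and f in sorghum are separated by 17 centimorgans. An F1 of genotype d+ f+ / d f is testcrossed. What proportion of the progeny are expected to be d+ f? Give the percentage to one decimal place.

A map distance of 17 centimorgans corresponds to a recombination frequency of 0.170.
The F1 is d+ f+ / d f, so d+ f is a recombinant gamete class with expected frequency r/2 = 0.170/2 = 0.0850.
That is 0.0850 = 8.5% of the progeny.

8.5%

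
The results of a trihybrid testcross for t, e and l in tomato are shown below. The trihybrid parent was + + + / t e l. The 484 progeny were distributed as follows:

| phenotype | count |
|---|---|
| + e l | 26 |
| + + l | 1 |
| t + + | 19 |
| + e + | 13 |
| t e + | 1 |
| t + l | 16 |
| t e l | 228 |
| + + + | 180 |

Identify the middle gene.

l

The two rarest classes, + + l and t e +, are the double crossovers. Comparing them with the parentals, only the l allele has switched, so l is the middle locus and the order is t – l – e.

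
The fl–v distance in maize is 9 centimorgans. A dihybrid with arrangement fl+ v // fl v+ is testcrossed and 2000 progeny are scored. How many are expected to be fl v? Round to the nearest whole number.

90

A map distance of 9 centimorgans corresponds to a recombination frequency of 0.090.
The F1 is fl+ v / fl v+, so fl v is a recombinant gamete class with expected frequency r/2 = 0.090/2 = 0.0450.
Expected number = 0.0450 × 2000 = 90.00 ≈ 90.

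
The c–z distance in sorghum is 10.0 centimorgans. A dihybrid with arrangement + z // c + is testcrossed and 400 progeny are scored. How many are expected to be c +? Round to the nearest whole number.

180

A map distance of 10.0 centimorgans corresponds to a recombination frequency of 0.100.
The F1 is + z / c +, so c + is a parental gamete class with expected frequency (1 − r)/2 = 0.900/2 = 0.4500.
Expected number = 0.4500 × 400 = 180.00 ≈ 180.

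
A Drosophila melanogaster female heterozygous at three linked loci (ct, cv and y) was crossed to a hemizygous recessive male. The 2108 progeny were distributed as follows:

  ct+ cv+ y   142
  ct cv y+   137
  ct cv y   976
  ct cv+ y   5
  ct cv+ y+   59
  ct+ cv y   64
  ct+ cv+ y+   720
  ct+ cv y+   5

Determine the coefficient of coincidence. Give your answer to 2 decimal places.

0.55

The two most frequent reciprocal classes, ct cv y and ct+ cv+ y+, are the parental types, so the F1 was ct cv y / ct+ cv+ y+.
The two rarest classes, ct cv+ y and ct+ cv y+, are the double crossovers. Comparing them with the parentals, only the cv allele has switched, so cv is the middle locus and the order is ct – cv – y.
ct–cv: (123 + 10)/2108 = 0.0631; cv–y: (279 + 10)/2108 = 0.1371.
Expected DCO frequency = 0.0631 × 0.1371 ≈ 0.00865; observed = 10/2108 ≈ 0.00474.
Coefficient of coincidence = 0.00474/0.00865 ≈ 0.55.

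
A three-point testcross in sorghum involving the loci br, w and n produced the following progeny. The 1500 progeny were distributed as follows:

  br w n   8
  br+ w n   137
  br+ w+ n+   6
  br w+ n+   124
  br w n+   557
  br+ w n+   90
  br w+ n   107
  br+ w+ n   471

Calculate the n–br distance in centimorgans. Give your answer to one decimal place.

14.1 centimorgans

The two most frequent reciprocal classes, br w n+ and br+ w+ n, are the parental types, so the F1 was br w n+ / br+ w+ n.
The two rarest classes, br w n and br+ w+ n+, are the double crossovers. Comparing them with the parentals, only the n allele has switched, so n is the middle locus and the order is w – n – br.
Crossovers in the n–br interval produce the single-crossover classes br+ w n+ and br w+ n (90 + 107 = 197) plus the double crossovers (14).
RF(n–br) = (197 + 14) / 1500 = 211/1500 = 0.1407 → 14.1 centimorgans.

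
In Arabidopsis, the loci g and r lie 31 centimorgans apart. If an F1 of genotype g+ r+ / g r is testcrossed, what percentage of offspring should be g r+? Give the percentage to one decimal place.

A map distance of 31 centimorgans corresponds to a recombination frequency of 0.310.
The F1 is g+ r+ / g r, so g r+ is a recombinant gamete class with expected frequency r/2 = 0.310/2 = 0.1550.
That is 0.1550 = 15.5% of the progeny.

15.5%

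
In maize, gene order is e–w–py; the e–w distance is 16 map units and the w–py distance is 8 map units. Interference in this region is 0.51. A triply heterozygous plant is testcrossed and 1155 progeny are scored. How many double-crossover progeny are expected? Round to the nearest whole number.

7

Map distances give recombination frequencies of 0.160 and 0.080 for the two intervals.
With interference 0.51 (so coincidence = 0.49), expected double-crossover frequency = 0.160 × 0.080 × 0.49 = 0.00627.
Expected number = 0.00627 × 1155 = 7.24 ≈ 7.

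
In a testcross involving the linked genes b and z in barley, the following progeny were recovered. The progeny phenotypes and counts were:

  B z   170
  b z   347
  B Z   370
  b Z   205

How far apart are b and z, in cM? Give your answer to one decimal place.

The two most frequent classes, B Z (370) and b z (347), are the parental types, so the F1 was B Z / b z.
The recombinant classes are B z and b Z: 170 + 205 = 375.
Recombination frequency = 375/1092 = 0.3434 ≈ 34.3%, i.e. 34.3 cM.

34.3 cM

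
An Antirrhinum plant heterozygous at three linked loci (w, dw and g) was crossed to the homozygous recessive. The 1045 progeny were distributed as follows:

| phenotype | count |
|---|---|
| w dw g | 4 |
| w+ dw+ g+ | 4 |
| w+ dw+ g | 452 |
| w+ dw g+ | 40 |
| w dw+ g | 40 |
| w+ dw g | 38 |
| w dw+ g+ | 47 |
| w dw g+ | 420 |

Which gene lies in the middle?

The two most frequent reciprocal classes, w dw g+ and w+ dw+ g, are the parental types, so the F1 was w dw g+ / w+ dw+ g.
The two rarest classes, w dw g and w+ dw+ g+, are the double crossovers. Comparing them with the parentals, only the g allele has switched, so g is the middle locus and the order is dw – g – w.

g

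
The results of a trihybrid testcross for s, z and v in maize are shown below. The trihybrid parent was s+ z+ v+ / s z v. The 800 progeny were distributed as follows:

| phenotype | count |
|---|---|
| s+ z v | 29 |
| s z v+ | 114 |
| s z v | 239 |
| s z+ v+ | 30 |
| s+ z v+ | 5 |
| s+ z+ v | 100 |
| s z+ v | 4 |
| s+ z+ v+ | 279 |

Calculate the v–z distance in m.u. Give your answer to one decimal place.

The two rarest classes, s+ z v+ and s z+ v, are the double crossovers. Comparing them with the parentals, only the z allele has switched, so z is the middle locus and the order is v – z – s.
Crossovers in the v–z interval produce the single-crossover classes s+ z+ v and s z v+ (100 + 114 = 214) plus the double crossovers (9).
RF(v–z) = (214 + 9) / 800 = 223/800 = 0.2787 → 27.9 m.u.

27.9 m.u.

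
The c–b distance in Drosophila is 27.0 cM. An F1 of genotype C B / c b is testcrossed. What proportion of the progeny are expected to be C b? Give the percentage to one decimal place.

A map distance of 27.0 cM corresponds to a recombination frequency of 0.270.
The F1 is C B / c b, so C b is a recombinant gamete class with expected frequency r/2 = 0.270/2 = 0.1350.
That is 0.1350 = 13.5% of the progeny.

13.5%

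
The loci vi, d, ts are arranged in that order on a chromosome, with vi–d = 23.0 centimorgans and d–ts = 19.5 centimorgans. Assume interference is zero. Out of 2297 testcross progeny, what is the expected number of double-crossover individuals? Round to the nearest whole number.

103

Map distances give recombination frequencies of 0.230 and 0.195 for the two intervals.
With no interference, expected double-crossover frequency = 0.230 × 0.195 = 0.04485.
Expected number = 0.04485 × 2297 = 103.02 ≈ 103.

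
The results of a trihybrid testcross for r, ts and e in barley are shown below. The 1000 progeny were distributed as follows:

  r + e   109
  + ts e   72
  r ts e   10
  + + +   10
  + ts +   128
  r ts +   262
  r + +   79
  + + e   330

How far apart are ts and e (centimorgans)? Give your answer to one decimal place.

17.1 centimorgans

The two most frequent reciprocal classes, r ts + and + + e, are the parental types, so the F1 was r ts + / + + e.
The two rarest classes, r ts e and + + +, are the double crossovers. Comparing them with the parentals, only the e allele has switched, so e is the middle locus and the order is r – e – ts.
Crossovers in the e–ts interval produce the single-crossover classes r + + and + ts e (79 + 72 = 151) plus the double crossovers (20).
RF(e–ts) = (151 + 20) / 1000 = 171/1000 = 0.1710 → 17.1 centimorgans.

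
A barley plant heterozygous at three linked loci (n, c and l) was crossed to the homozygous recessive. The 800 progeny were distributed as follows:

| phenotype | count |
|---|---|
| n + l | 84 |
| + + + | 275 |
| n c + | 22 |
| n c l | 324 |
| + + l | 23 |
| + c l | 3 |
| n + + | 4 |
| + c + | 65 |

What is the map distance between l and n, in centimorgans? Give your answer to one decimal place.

The two most frequent reciprocal classes, + + + and n c l, are the parental types, so the F1 was + + + / n c l.
The two rarest classes, n + + and + c l, are the double crossovers. Comparing them with the parentals, only the n allele has switched, so n is the middle locus and the order is c – n – l.
Crossovers in the n–l interval produce the single-crossover classes + + l and n c + (23 + 22 = 45) plus the double crossovers (7).
RF(n–l) = (45 + 7) / 800 = 52/800 = 0.0650 → 6.5 centimorgans.

6.5 centimorgans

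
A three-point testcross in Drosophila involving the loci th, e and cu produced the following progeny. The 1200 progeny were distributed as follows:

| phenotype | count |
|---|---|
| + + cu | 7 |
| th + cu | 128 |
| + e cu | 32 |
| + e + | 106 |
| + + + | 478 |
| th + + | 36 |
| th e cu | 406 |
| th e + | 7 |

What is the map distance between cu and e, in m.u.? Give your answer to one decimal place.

20.7 m.u.

The two most frequent reciprocal classes, + + + and th e cu, are the parental types, so the F1 was + + + / th e cu.
The two rarest classes, + + cu and th e +, are the double crossovers. Comparing them with the parentals, only the cu allele has switched, so cu is the middle locus and the order is th – cu – e.
Crossovers in the cu–e interval produce the single-crossover classes + e + and th + cu (106 + 128 = 234) plus the double crossovers (14).
RF(cu–e) = (234 + 14) / 1200 = 248/1200 = 0.2067 → 20.7 m.u.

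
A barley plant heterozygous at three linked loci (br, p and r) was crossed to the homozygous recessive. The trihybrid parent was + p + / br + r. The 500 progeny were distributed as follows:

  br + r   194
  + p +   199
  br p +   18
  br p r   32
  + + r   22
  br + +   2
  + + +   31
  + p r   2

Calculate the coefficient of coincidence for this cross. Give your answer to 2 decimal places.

0.68

The two rarest classes, + p r and br + +, are the double crossovers. Comparing them with the parentals, only the r allele has switched, so r is the middle locus and the order is p – r – br.
p–r: (63 + 4)/500 = 0.1340; r–br: (40 + 4)/500 = 0.0880.
Expected DCO frequency = 0.1340 × 0.0880 ≈ 0.01179; observed = 4/500 ≈ 0.00800.
Coefficient of coincidence = 0.00800/0.01179 ≈ 0.68.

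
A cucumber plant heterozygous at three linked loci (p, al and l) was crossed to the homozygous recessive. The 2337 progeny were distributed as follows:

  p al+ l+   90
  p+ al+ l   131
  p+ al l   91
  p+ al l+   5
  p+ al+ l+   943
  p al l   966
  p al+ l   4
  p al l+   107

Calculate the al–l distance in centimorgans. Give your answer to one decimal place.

The two most frequent reciprocal classes, p al l and p+ al+ l+, are the parental types, so the F1 was p al l / p+ al+ l+.
The two rarest classes, p al+ l and p+ al l+, are the double crossovers. Comparing them with the parentals, only the al allele has switched, so al is the middle locus and the order is p – al – l.
Crossovers in the al–l interval produce the single-crossover classes p al l+ and p+ al+ l (107 + 131 = 238) plus the double crossovers (9).
RF(al–l) = (238 + 9) / 2337 = 247/2337 = 0.1057 → 10.6 centimorgans.

10.6 centimorgans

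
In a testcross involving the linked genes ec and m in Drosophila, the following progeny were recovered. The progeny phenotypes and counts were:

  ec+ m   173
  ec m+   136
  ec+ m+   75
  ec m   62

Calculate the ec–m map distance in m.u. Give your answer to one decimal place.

30.7 m.u.

The two most frequent classes, ec+ m (173) and ec m+ (136), are the parental types, so the F1 was ec+ m / ec m+.
The recombinant classes are ec+ m+ and ec m: 75 + 62 = 137.
Recombination frequency = 137/446 = 0.3072 ≈ 30.7%, i.e. 30.7 m.u.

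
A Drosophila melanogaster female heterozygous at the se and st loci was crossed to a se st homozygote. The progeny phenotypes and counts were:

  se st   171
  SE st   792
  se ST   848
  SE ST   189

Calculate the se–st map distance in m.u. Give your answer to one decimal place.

The two most frequent classes, SE st (792) and se ST (848), are the parental types, so the F1 was SE st / se ST.
The recombinant classes are SE ST and se st: 189 + 171 = 360.
Recombination frequency = 360/2000 = 0.1800 ≈ 18.0%, i.e. 18.0 m.u.

18.0 m.u.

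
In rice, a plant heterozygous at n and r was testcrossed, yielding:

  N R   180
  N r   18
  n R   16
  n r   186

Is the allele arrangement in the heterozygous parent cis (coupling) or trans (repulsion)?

The two most frequent classes are N R (180) and n r (186); these are the parental (non-recombinant) types.
So the F1 carried N R on one chromosome and n r on the other — the recessive alleles are on the same chromosome (cis / coupling).

cis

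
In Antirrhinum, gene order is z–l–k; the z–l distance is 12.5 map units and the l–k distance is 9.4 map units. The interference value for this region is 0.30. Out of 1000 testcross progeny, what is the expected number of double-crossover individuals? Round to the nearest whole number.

Map distances give recombination frequencies of 0.125 and 0.094 for the two intervals.
With interference 0.30 (so coincidence = 0.70), expected double-crossover frequency = 0.125 × 0.094 × 0.70 = 0.00822.
Expected number = 0.00822 × 1000 = 8.22 ≈ 8.

8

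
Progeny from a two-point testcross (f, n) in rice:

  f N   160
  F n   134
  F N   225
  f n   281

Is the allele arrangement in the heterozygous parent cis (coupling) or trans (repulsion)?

cis

The two most frequent classes are F N (225) and f n (281); these are the parental (non-recombinant) types.
So the F1 carried F N on one chromosome and f n on the other — the recessive alleles are on the same chromosome (cis / coupling).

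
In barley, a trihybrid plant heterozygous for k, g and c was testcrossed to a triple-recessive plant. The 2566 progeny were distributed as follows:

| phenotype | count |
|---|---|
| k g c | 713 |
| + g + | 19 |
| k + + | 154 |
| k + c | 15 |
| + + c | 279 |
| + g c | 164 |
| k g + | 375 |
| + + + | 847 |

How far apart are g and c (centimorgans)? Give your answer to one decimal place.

26.8 centimorgans

The two most frequent reciprocal classes, k g c and + + +, are the parental types, so the F1 was k g c / + + +.
The two rarest classes, k + c and + g +, are the double crossovers. Comparing them with the parentals, only the g allele has switched, so g is the middle locus and the order is k – g – c.
Crossovers in the g–c interval produce the single-crossover classes k g + and + + c (375 + 279 = 654) plus the double crossovers (34).
RF(g–c) = (654 + 34) / 2566 = 688/2566 = 0.2681 → 26.8 centimorgans.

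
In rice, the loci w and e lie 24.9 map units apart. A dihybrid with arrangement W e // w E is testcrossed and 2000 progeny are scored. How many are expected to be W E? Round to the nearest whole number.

249

A map distance of 24.9 map units corresponds to a recombination frequency of 0.249.
The F1 is W e / w E, so W E is a recombinant gamete class with expected frequency r/2 = 0.249/2 = 0.1245.
Expected number = 0.1245 × 2000 = 249.00 ≈ 249.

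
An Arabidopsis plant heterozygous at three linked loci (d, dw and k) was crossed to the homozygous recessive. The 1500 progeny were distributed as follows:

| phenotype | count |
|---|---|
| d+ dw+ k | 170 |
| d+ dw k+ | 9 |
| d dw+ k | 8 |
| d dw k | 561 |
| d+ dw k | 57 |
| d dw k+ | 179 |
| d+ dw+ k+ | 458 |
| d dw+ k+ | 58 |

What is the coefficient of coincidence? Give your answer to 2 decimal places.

0.53

The two most frequent reciprocal classes, d+ dw+ k+ and d dw k, are the parental types, so the F1 was d+ dw+ k+ / d dw k.
The two rarest classes, d+ dw k+ and d dw+ k, are the double crossovers. Comparing them with the parentals, only the dw allele has switched, so dw is the middle locus and the order is k – dw – d.
k–dw: (349 + 17)/1500 = 0.2440; dw–d: (115 + 17)/1500 = 0.0880.
Expected DCO frequency = 0.2440 × 0.0880 ≈ 0.02147; observed = 17/1500 ≈ 0.01133.
Coefficient of coincidence = 0.01133/0.02147 ≈ 0.53.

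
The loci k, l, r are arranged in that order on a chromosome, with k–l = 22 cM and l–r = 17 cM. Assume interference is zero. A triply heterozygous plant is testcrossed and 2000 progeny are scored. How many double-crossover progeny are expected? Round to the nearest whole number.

Map distances give recombination frequencies of 0.220 and 0.170 for the two intervals.
With no interference, expected double-crossover frequency = 0.220 × 0.170 = 0.03740.
Expected number = 0.03740 × 2000 = 74.80 ≈ 75.

75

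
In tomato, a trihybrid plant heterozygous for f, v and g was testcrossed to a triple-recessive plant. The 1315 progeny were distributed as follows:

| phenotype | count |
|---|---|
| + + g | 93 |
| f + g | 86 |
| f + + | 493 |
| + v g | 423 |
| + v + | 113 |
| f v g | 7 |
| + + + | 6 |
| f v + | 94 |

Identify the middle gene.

f

The two most frequent reciprocal classes, f + + and + v g, are the parental types, so the F1 was f + + / + v g.
The two rarest classes, + + + and f v g, are the double crossovers. Comparing them with the parentals, only the f allele has switched, so f is the middle locus and the order is v – f – g.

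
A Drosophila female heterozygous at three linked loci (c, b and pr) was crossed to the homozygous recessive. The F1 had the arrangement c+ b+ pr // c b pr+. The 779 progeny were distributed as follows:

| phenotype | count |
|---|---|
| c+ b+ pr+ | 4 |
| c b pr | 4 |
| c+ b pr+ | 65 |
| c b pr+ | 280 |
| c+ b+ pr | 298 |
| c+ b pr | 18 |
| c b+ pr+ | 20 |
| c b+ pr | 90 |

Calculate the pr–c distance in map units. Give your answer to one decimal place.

The two rarest classes, c+ b+ pr+ and c b pr, are the double crossovers. Comparing them with the parentals, only the pr allele has switched, so pr is the middle locus and the order is b – pr – c.
Crossovers in the pr–c interval produce the single-crossover classes c b+ pr and c+ b pr+ (90 + 65 = 155) plus the double crossovers (8).
RF(pr–c) = (155 + 8) / 779 = 163/779 = 0.2092 → 20.9 map units.

20.9 map units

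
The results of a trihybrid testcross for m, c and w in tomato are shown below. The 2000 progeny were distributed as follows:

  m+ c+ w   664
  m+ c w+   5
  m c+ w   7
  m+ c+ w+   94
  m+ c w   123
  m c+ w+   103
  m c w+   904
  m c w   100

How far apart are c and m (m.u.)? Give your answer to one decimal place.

11.9 m.u.

The two most frequent reciprocal classes, m c w+ and m+ c+ w, are the parental types, so the F1 was m c w+ / m+ c+ w.
The two rarest classes, m+ c w+ and m c+ w, are the double crossovers. Comparing them with the parentals, only the m allele has switched, so m is the middle locus and the order is c – m – w.
Crossovers in the c–m interval produce the single-crossover classes m c+ w+ and m+ c w (103 + 123 = 226) plus the double crossovers (12).
RF(c–m) = (226 + 12) / 2000 = 238/2000 = 0.1190 → 11.9 m.u.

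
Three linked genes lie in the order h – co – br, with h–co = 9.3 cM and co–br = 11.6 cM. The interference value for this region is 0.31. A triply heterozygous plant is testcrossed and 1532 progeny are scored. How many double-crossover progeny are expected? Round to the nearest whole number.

11

Map distances give recombination frequencies of 0.093 and 0.116 for the two intervals.
With interference 0.31 (so coincidence = 0.69), expected double-crossover frequency = 0.093 × 0.116 × 0.69 = 0.00744.
Expected number = 0.00744 × 1532 = 11.40 ≈ 11.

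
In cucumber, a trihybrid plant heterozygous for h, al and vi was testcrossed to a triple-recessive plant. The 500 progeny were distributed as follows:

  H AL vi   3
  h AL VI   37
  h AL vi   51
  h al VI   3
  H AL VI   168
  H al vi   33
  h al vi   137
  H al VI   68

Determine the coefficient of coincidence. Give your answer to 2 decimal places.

0.32

The two most frequent reciprocal classes, h al vi and H AL VI, are the parental types, so the F1 was h al vi / H AL VI.
The two rarest classes, h al VI and H AL vi, are the double crossovers. Comparing them with the parentals, only the vi allele has switched, so vi is the middle locus and the order is al – vi – h.
al–vi: (119 + 6)/500 = 0.2500; vi–h: (70 + 6)/500 = 0.1520.
Expected DCO frequency = 0.2500 × 0.1520 ≈ 0.03800; observed = 6/500 ≈ 0.01200.
Coefficient of coincidence = 0.01200/0.03800 ≈ 0.32.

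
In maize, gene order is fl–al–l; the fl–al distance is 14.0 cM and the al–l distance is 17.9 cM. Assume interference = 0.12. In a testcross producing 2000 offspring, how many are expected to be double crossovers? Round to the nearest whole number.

Map distances give recombination frequencies of 0.140 and 0.179 for the two intervals.
With interference 0.12 (so coincidence = 0.88), expected double-crossover frequency = 0.140 × 0.179 × 0.88 = 0.02205.
Expected number = 0.02205 × 2000 = 44.11 ≈ 44.

44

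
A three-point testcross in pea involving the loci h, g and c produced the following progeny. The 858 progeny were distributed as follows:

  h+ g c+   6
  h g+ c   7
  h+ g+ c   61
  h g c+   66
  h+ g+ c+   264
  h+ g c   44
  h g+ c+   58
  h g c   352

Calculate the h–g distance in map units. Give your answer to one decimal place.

The two most frequent reciprocal classes, h g c and h+ g+ c+, are the parental types, so the F1 was h g c / h+ g+ c+.
The two rarest classes, h g+ c and h+ g c+, are the double crossovers. Comparing them with the parentals, only the g allele has switched, so g is the middle locus and the order is h – g – c.
Crossovers in the h–g interval produce the single-crossover classes h+ g c and h g+ c+ (44 + 58 = 102) plus the double crossovers (13).
RF(h–g) = (102 + 13) / 858 = 115/858 = 0.1340 → 13.4 map units.

13.4 map units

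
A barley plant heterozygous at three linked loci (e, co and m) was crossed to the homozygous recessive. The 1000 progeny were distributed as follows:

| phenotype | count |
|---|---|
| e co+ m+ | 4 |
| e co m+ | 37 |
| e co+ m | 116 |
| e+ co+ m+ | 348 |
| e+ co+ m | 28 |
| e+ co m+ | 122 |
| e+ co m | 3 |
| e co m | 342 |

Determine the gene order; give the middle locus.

e

The two most frequent reciprocal classes, e co m and e+ co+ m+, are the parental types, so the F1 was e co m / e+ co+ m+.
The two rarest classes, e+ co m and e co+ m+, are the double crossovers. Comparing them with the parentals, only the e allele has switched, so e is the middle locus and the order is m – e – co.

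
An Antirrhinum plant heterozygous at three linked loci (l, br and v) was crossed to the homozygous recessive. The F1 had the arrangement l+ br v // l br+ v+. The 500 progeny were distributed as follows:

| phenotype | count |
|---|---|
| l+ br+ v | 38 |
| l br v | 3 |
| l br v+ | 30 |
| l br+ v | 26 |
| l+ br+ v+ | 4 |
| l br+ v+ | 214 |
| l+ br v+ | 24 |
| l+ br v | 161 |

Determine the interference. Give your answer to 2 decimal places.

0.18

The two rarest classes, l br v and l+ br+ v+, are the double crossovers. Comparing them with the parentals, only the l allele has switched, so l is the middle locus and the order is br – l – v.
br–l: (68 + 7)/500 = 0.1500; l–v: (50 + 7)/500 = 0.1140.
Expected DCO frequency = 0.1500 × 0.1140 ≈ 0.01710; observed = 7/500 ≈ 0.01400.
Coefficient of coincidence = 0.01400/0.01710 ≈ 0.82; interference = 1 − 0.82 = 0.18.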